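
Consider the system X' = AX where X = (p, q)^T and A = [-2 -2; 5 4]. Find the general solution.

Coefficient matrix A = [[-2, -2], [5, 4]].
Characteristic polynomial det(A - λI) = λ^2 - 2λ + 2 = 0.
Eigenvalues λ = 1 ± i (complex conjugate pair).
For λ=1+i: an eigenvector is (1,-1) - i(-1,2) = (1 + i, -1 - 2i).
A real fundamental pair from Re and Im of e^((1+i)t)v: X_1 = e^(t)(cos(t)·(1,-1) + sin(t)·(-1,2)), X_2 = e^(t)(sin(t)·(1,-1) - cos(t)·(-1,2)).
General solution: c_1X_1 + c_2X_2.

p(t) = -c_1e^(t)sin(t) + c_1e^(t)cos(t) + c_2e^(t)sin(t) + c_2e^(t)cos(t), q(t) = 2c_1e^(t)sin(t) - c_1e^(t)cos(t) - c_2e^(t)sin(t) - 2c_2e^(t)cos(t)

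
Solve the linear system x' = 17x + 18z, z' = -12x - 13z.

x(t) = 3c_1e^(5t) + c_2e^(-t), z(t) = -2c_1e^(5t) - c_2e^(-t)

Coefficient matrix A = [[17, 18], [-12, -13]].
Characteristic polynomial det(A - λI) = λ^2 - 4λ - 5 = 0.
Eigenvalues λ = 5, -1.
For λ=5: (A-λI) row 1 is [12, 18], so an eigenvector is (3, -2).
For λ=-1: (A-λI) row 1 is [18, 18], so an eigenvector is (1, -1).
General solution: c_1e^(5t)(3,-2) + c_2e^(-t)(1,-1).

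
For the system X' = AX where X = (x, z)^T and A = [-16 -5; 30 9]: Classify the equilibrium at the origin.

stable node

A = [[-16,-5],[30,9]]; det(A-λI) = λ^2 + 7λ + 6.
λ = -6, -1: both negative.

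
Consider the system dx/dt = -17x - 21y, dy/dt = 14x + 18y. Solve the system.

Coefficient matrix A = [[-17, -21], [14, 18]].
Characteristic polynomial det(A - λI) = λ^2 - λ - 12 = 0.
Eigenvalues λ = 4, -3.
For λ=4: (A-λI) row 1 is [-21, -21], so an eigenvector is (1, -1).
For λ=-3: (A-λI) row 1 is [-14, -21], so an eigenvector is (3, -2).
General solution: K_1e^(4t)(1,-1) + K_2e^(-3t)(3,-2).

x(t) = K_1e^(4t) + 3K_2e^(-3t), y(t) = -K_1e^(4t) - 2K_2e^(-3t)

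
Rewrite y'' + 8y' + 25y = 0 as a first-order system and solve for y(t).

y(t) = K_1e^(-4t)cos(3t) + K_2e^(-4t)sin(3t)

Let x_1 = y, x_2 = y'. Then x_1' = x_2 and x_2' = -25x_1 - 8x_2.
A = [[0,1],[-25,-8]]; det(A-λI) = λ^2 + 8λ + 25.
Eigenvalues λ = -4 ± 3i.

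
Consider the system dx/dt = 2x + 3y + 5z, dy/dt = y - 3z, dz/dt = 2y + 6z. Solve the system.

x(t) = c_1e^(4t) - c_2e^(3t) + c_3e^(2t), y(t) = -c_1e^(4t) + 3c_2e^(3t), z(t) = c_1e^(4t) - 2c_2e^(3t)

Coefficient matrix A = [[2, 3, 5], [0, 1, -3], [0, 2, 6]].
det(A - λI) = 0 gives eigenvalues λ = 4, 3, 2.
For λ=4: eigenvector (1,-1,1).
For λ=3: eigenvector (-1,3,-2).
For λ=2: eigenvector (1,0,0).
General solution: c_1e^(4t)(1,-1,1) + c_2e^(3t)(-1,3,-2) + c_3e^(2t)(1,0,0).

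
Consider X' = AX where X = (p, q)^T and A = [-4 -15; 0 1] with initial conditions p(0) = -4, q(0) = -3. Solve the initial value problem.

Coefficient matrix A = [[-4, -15], [0, 1]].
Characteristic polynomial det(A - λI) = λ^2 + 3λ - 4 = 0.
Eigenvalues λ = 1, -4.
For λ=1: (A-λI) row 1 is [-5, -15], so an eigenvector is (-3, 1).
For λ=-4: (A-λI) row 1 is [0, -15], so an eigenvector is (1, 0).
General solution: K_1e^(t)(-3,1) + K_2e^(-4t)(1,0).
Applying p(0)=-4, q(0)=-3 gives K_1=-3, K_2=-13.

p(t) = 9e^(t) - 13e^(-4t), q(t) = -3e^(t)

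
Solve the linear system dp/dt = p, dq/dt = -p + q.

p(t) = -c_2e^(t), q(t) = c_1e^(t) + c_2te^(t) - 3c_2e^(t)

Coefficient matrix A = [[1, 0], [-1, 1]].
Characteristic polynomial det(A - λI) = λ^2 - 2λ + 1 = 0.
Single eigenvalue λ = 1 with algebraic multiplicity 2.
Eigenvector v = (0,1); generalized eigenvector w with (A-λI)w=v is (-1,-3).
General solution: e^(t)[c_1·v + c_2·(t·v + w)].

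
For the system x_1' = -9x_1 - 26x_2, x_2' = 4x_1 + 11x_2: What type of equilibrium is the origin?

A = [[-9,-26],[4,11]]; det(A-λI) = λ^2 - 2λ + 5.
λ = 1 ± 2i: positive real part.

unstable spiral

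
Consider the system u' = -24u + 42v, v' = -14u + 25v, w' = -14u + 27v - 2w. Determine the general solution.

Coefficient matrix A = [[-24, 42, 0], [-14, 25, 0], [-14, 27, -2]].
det(A - λI) = 0 gives eigenvalues λ = 4, -3, -2.
For λ=4: eigenvector (-3,-2,-2).
For λ=-3: eigenvector (2,1,1).
For λ=-2: eigenvector (0,0,1).
General solution: C_1e^(4t)(-3,-2,-2) + C_2e^(-3t)(2,1,1) + C_3e^(-2t)(0,0,1).

u(t) = -3C_1e^(4t) + 2C_2e^(-3t), v(t) = -2C_1e^(4t) + C_2e^(-3t), w(t) = -2C_1e^(4t) + C_2e^(-3t) + C_3e^(-2t)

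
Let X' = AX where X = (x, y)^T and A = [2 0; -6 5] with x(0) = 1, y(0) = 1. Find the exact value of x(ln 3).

A = [[2,0],[-6,5]]; eigenvalues λ = 5, 2.
Eigenvectors: (0,1) for λ=5, (-1,-2) for λ=2.
From the initial condition, c_1 = -1, c_2 = -1.
x(ln 3) = (-1)(3^5)(0) + (-1)(3^2)(-1) = 9.

9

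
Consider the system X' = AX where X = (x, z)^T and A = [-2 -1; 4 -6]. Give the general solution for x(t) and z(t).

Coefficient matrix A = [[-2, -1], [4, -6]].
Characteristic polynomial det(A - λI) = λ^2 + 8λ + 16 = 0.
Single eigenvalue λ = -4 with algebraic multiplicity 2.
Eigenvector v = (1,2); generalized eigenvector w with (A-λI)w=v is (0,-1).
General solution: e^(-4t)[C_1·v + C_2·(t·v + w)].

x(t) = C_1e^(-4t) + C_2te^(-4t), z(t) = 2C_1e^(-4t) + 2C_2te^(-4t) - C_2e^(-4t)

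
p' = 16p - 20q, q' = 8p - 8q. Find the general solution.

p(t) = -c_1e^(4t)sin(4t) - 2c_1e^(4t)cos(4t) - 2c_2e^(4t)sin(4t) + c_2e^(4t)cos(4t), q(t) = -c_1e^(4t)sin(4t) - c_1e^(4t)cos(4t) - c_2e^(4t)sin(4t) + c_2e^(4t)cos(4t)

Coefficient matrix A = [[16, -20], [8, -8]].
Characteristic polynomial det(A - λI) = λ^2 - 8λ + 32 = 0.
Eigenvalues λ = 4 ± 4i (complex conjugate pair).
For λ=4+4i: an eigenvector is (-2,-1) - i(-1,-1) = (-2 + i, -1 + i).
A real fundamental pair from Re and Im of e^((4+4i)t)v: X_1 = e^(4t)(cos(4t)·(-2,-1) + sin(4t)·(-1,-1)), X_2 = e^(4t)(sin(4t)·(-2,-1) - cos(4t)·(-1,-1)).
General solution: c_1X_1 + c_2X_2.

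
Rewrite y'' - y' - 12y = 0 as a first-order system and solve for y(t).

y(t) = c_1e^(4t) + c_2e^(-3t)

Let x_1 = y, x_2 = y'. Then x_1' = x_2 and x_2' = 12x_1 + x_2.
A = [[0,1],[12,1]]; det(A-λI) = λ^2 - λ - 12.
Eigenvalues λ = 4, -3 with eigenvectors (1,4), (1,-3).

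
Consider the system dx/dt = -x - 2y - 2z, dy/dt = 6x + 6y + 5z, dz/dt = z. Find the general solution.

Coefficient matrix A = [[-1, -2, -2], [6, 6, 5], [0, 0, 1]].
det(A - λI) = 0 gives eigenvalues λ = 3, 2, 1.
For λ=3: eigenvector (1,-2,0).
For λ=2: eigenvector (2,-3,0).
For λ=1: eigenvector (0,-1,1).
General solution: C_1e^(3t)(1,-2,0) + C_2e^(2t)(2,-3,0) + C_3e^(t)(0,-1,1).

x(t) = C_1e^(3t) + 2C_2e^(2t), y(t) = -2C_1e^(3t) - 3C_2e^(2t) - C_3e^(t), z(t) = C_3e^(t)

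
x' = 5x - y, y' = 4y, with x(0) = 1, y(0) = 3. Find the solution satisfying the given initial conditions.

x(t) = -2e^(5t) + 3e^(4t), y(t) = 3e^(4t)

Coefficient matrix A = [[5, -1], [0, 4]].
Characteristic polynomial det(A - λI) = λ^2 - 9λ + 20 = 0.
Eigenvalues λ = 4, 5.
For λ=4: (A-λI) row 1 is [1, -1], so an eigenvector is (1, 1).
For λ=5: (A-λI) row 1 is [0, -1], so an eigenvector is (-1, 0).
General solution: K_1e^(4t)(1,1) + K_2e^(5t)(-1,0).
Applying x(0)=1, y(0)=3 gives K_1=3, K_2=2.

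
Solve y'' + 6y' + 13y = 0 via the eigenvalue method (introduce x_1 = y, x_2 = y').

Let x_1 = y, x_2 = y'. Then x_1' = x_2 and x_2' = -13x_1 - 6x_2.
A = [[0,1],[-13,-6]]; det(A-λI) = λ^2 + 6λ + 13.
Eigenvalues λ = -3 ± 2i.

y(t) = K_1e^(-3t)cos(2t) + K_2e^(-3t)sin(2t)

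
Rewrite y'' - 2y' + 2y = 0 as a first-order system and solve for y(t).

y(t) = c_1e^(t)cos(t) + c_2e^(t)sin(t)

Let x_1 = y, x_2 = y'. Then x_1' = x_2 and x_2' = -2x_1 + 2x_2.
A = [[0,1],[-2,2]]; det(A-λI) = λ^2 - 2λ + 2.
Eigenvalues λ = 1 ± i.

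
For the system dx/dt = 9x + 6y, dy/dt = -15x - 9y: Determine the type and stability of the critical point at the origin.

A = [[9,6],[-15,-9]]; det(A-λI) = λ^2 + 9.
λ = 0 ± 3i: zero real part.

center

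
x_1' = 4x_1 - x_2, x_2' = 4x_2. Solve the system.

x_1(t) = -K_1e^(4t) - K_2te^(4t) - 3K_2e^(4t), x_2(t) = K_2e^(4t)

Coefficient matrix A = [[4, -1], [0, 4]].
Characteristic polynomial det(A - λI) = λ^2 - 8λ + 16 = 0.
Single eigenvalue λ = 4 with algebraic multiplicity 2.
Eigenvector v = (-1,0); generalized eigenvector w with (A-λI)w=v is (-3,1).
General solution: e^(4t)[K_1·v + K_2·(t·v + w)].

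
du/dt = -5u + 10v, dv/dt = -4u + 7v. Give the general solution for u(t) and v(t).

u(t) = 2c_1e^(t)sin(2t) + c_1e^(t)cos(2t) + c_2e^(t)sin(2t) - 2c_2e^(t)cos(2t), v(t) = c_1e^(t)sin(2t) + c_1e^(t)cos(2t) + c_2e^(t)sin(2t) - c_2e^(t)cos(2t)

Coefficient matrix A = [[-5, 10], [-4, 7]].
Characteristic polynomial det(A - λI) = λ^2 - 2λ + 5 = 0.
Eigenvalues λ = 1 ± 2i (complex conjugate pair).
For λ=1+2i: an eigenvector is (1,1) - i(2,1) = (1 - 2i, 1 - i).
A real fundamental pair from Re and Im of e^((1+2i)t)v: X_1 = e^(t)(cos(2t)·(1,1) + sin(2t)·(2,1)), X_2 = e^(t)(sin(2t)·(1,1) - cos(2t)·(2,1)).
General solution: c_1X_1 + c_2X_2.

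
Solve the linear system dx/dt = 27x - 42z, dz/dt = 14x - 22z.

Coefficient matrix A = [[27, -42], [14, -22]].
Characteristic polynomial det(A - λI) = λ^2 - 5λ - 6 = 0.
Eigenvalues λ = -1, 6.
For λ=-1: (A-λI) row 1 is [28, -42], so an eigenvector is (3, 2).
For λ=6: (A-λI) row 1 is [21, -42], so an eigenvector is (-2, -1).
General solution: c_1e^(-t)(3,2) + c_2e^(6t)(-2,-1).

x(t) = 3c_1e^(-t) - 2c_2e^(6t), z(t) = 2c_1e^(-t) - c_2e^(6t)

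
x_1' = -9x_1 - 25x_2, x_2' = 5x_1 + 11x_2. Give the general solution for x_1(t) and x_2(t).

x_1(t) = 2C_1e^(t)sin(5t) - C_1e^(t)cos(5t) - C_2e^(t)sin(5t) - 2C_2e^(t)cos(5t), x_2(t) = -C_1e^(t)sin(5t) + C_2e^(t)cos(5t)

Coefficient matrix A = [[-9, -25], [5, 11]].
Characteristic polynomial det(A - λI) = λ^2 - 2λ + 26 = 0.
Eigenvalues λ = 1 ± 5i (complex conjugate pair).
For λ=1+5i: an eigenvector is (-1,0) - i(2,-1) = (-1 - 2i, 0 + i).
A real fundamental pair from Re and Im of e^((1+5i)t)v: X_1 = e^(t)(cos(5t)·(-1,0) + sin(5t)·(2,-1)), X_2 = e^(t)(sin(5t)·(-1,0) - cos(5t)·(2,-1)).
General solution: C_1X_1 + C_2X_2.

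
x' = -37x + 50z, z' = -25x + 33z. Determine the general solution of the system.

x(t) = -3C_1e^(-2t)sin(5t) - C_1e^(-2t)cos(5t) - C_2e^(-2t)sin(5t) + 3C_2e^(-2t)cos(5t), z(t) = -2C_1e^(-2t)sin(5t) - C_1e^(-2t)cos(5t) - C_2e^(-2t)sin(5t) + 2C_2e^(-2t)cos(5t)

Coefficient matrix A = [[-37, 50], [-25, 33]].
Characteristic polynomial det(A - λI) = λ^2 + 4λ + 29 = 0.
Eigenvalues λ = -2 ± 5i (complex conjugate pair).
For λ=-2+5i: an eigenvector is (-1,-1) - i(-3,-2) = (-1 + 3i, -1 + 2i).
A real fundamental pair from Re and Im of e^((-2+5i)t)v: X_1 = e^(-2t)(cos(5t)·(-1,-1) + sin(5t)·(-3,-2)), X_2 = e^(-2t)(sin(5t)·(-1,-1) - cos(5t)·(-3,-2)).
General solution: C_1X_1 + C_2X_2.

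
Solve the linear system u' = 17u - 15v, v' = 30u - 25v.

Coefficient matrix A = [[17, -15], [30, -25]].
Characteristic polynomial det(A - λI) = λ^2 + 8λ + 25 = 0.
Eigenvalues λ = -4 ± 3i (complex conjugate pair).
For λ=-4+3i: an eigenvector is (1,1) - i(2,3) = (1 - 2i, 1 - 3i).
A real fundamental pair from Re and Im of e^((-4+3i)t)v: X_1 = e^(-4t)(cos(3t)·(1,1) + sin(3t)·(2,3)), X_2 = e^(-4t)(sin(3t)·(1,1) - cos(3t)·(2,3)).
General solution: C_1X_1 + C_2X_2.

u(t) = 2C_1e^(-4t)sin(3t) + C_1e^(-4t)cos(3t) + C_2e^(-4t)sin(3t) - 2C_2e^(-4t)cos(3t), v(t) = 3C_1e^(-4t)sin(3t) + C_1e^(-4t)cos(3t) + C_2e^(-4t)sin(3t) - 3C_2e^(-4t)cos(3t)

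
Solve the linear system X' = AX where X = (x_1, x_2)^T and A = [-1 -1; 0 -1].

Coefficient matrix A = [[-1, -1], [0, -1]].
Characteristic polynomial det(A - λI) = λ^2 + 2λ + 1 = 0.
Single eigenvalue λ = -1 with algebraic multiplicity 2.
Eigenvector v = (-1,0); generalized eigenvector w with (A-λI)w=v is (-2,1).
General solution: e^(-t)[K_1·v + K_2·(t·v + w)].

x_1(t) = -K_1e^(-t) - K_2te^(-t) - 2K_2e^(-t), x_2(t) = K_2e^(-t)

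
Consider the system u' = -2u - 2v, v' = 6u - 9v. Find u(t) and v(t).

u(t) = -2K_1e^(-5t) - K_2e^(-6t), v(t) = -3K_1e^(-5t) - 2K_2e^(-6t)

Coefficient matrix A = [[-2, -2], [6, -9]].
Characteristic polynomial det(A - λI) = λ^2 + 11λ + 30 = 0.
Eigenvalues λ = -5, -6.
For λ=-5: (A-λI) row 1 is [3, -2], so an eigenvector is (-2, -3).
For λ=-6: (A-λI) row 1 is [4, -2], so an eigenvector is (-1, -2).
General solution: K_1e^(-5t)(-2,-3) + K_2e^(-6t)(-1,-2).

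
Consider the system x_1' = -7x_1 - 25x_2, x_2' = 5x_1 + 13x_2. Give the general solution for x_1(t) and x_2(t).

x_1(t) = -K_1e^(3t)sin(5t) - 2K_1e^(3t)cos(5t) - 2K_2e^(3t)sin(5t) + K_2e^(3t)cos(5t), x_2(t) = K_1e^(3t)cos(5t) + K_2e^(3t)sin(5t)

Coefficient matrix A = [[-7, -25], [5, 13]].
Characteristic polynomial det(A - λI) = λ^2 - 6λ + 34 = 0.
Eigenvalues λ = 3 ± 5i (complex conjugate pair).
For λ=3+5i: an eigenvector is (-2,1) - i(-1,0) = (-2 + i, 1).
A real fundamental pair from Re and Im of e^((3+5i)t)v: X_1 = e^(3t)(cos(5t)·(-2,1) + sin(5t)·(-1,0)), X_2 = e^(3t)(sin(5t)·(-2,1) - cos(5t)·(-1,0)).
General solution: K_1X_1 + K_2X_2.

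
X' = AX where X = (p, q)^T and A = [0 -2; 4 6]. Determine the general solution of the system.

Coefficient matrix A = [[0, -2], [4, 6]].
Characteristic polynomial det(A - λI) = λ^2 - 6λ + 8 = 0.
Eigenvalues λ = 2, 4.
For λ=2: (A-λI) row 1 is [-2, -2], so an eigenvector is (1, -1).
For λ=4: (A-λI) row 1 is [-4, -2], so an eigenvector is (1, -2).
General solution: c_1e^(2t)(1,-1) + c_2e^(4t)(1,-2).

p(t) = c_1e^(2t) + c_2e^(4t), q(t) = -c_1e^(2t) - 2c_2e^(4t)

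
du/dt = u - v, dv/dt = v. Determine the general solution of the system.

u(t) = -c_1e^(t) - c_2te^(t) - 2c_2e^(t), v(t) = c_2e^(t)

Coefficient matrix A = [[1, -1], [0, 1]].
Characteristic polynomial det(A - λI) = λ^2 - 2λ + 1 = 0.
Single eigenvalue λ = 1 with algebraic multiplicity 2.
Eigenvector v = (-1,0); generalized eigenvector w with (A-λI)w=v is (-2,1).
General solution: e^(t)[c_1·v + c_2·(t·v + w)].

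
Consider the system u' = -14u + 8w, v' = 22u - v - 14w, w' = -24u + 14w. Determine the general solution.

u(t) = -2K_1e^(-2t) + K_3e^(2t), v(t) = 2K_1e^(-2t) + K_2e^(-t) - 2K_3e^(2t), w(t) = -3K_1e^(-2t) + 2K_3e^(2t)

Coefficient matrix A = [[-14, 0, 8], [22, -1, -14], [-24, 0, 14]].
det(A - λI) = 0 gives eigenvalues λ = -2, -1, 2.
For λ=-2: eigenvector (-2,2,-3).
For λ=-1: eigenvector (0,1,0).
For λ=2: eigenvector (1,-2,2).
General solution: K_1e^(-2t)(-2,2,-3) + K_2e^(-t)(0,1,0) + K_3e^(2t)(1,-2,2).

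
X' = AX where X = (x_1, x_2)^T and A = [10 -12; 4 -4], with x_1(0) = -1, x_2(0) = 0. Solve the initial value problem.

x_1(t) = -4e^(4t) + 3e^(2t), x_2(t) = -2e^(4t) + 2e^(2t)

Coefficient matrix A = [[10, -12], [4, -4]].
Characteristic polynomial det(A - λI) = λ^2 - 6λ + 8 = 0.
Eigenvalues λ = 4, 2.
For λ=4: (A-λI) row 1 is [6, -12], so an eigenvector is (2, 1).
For λ=2: (A-λI) row 1 is [8, -12], so an eigenvector is (3, 2).
General solution: c_1e^(4t)(2,1) + c_2e^(2t)(3,2).
Applying x_1(0)=-1, x_2(0)=0 gives c_1=-2, c_2=1.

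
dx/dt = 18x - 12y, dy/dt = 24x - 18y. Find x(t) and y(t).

Coefficient matrix A = [[18, -12], [24, -18]].
Characteristic polynomial det(A - λI) = λ^2 - 36 = 0.
Eigenvalues λ = 6, -6.
For λ=6: (A-λI) row 1 is [12, -12], so an eigenvector is (-1, -1).
For λ=-6: (A-λI) row 1 is [24, -12], so an eigenvector is (1, 2).
General solution: C_1e^(6t)(-1,-1) + C_2e^(-6t)(1,2).

x(t) = -C_1e^(6t) + C_2e^(-6t), y(t) = -C_1e^(6t) + 2C_2e^(-6t)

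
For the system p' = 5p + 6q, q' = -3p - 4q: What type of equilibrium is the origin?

saddle

A = [[5,6],[-3,-4]]; det(A-λI) = λ^2 - λ - 2.
λ = -1, 2: opposite signs.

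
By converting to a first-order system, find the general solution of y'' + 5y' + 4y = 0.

y(t) = c_1e^(-4t) + c_2e^(-t)

Let x_1 = y, x_2 = y'. Then x_1' = x_2 and x_2' = -4x_1 - 5x_2.
A = [[0,1],[-4,-5]]; det(A-λI) = λ^2 + 5λ + 4.
Eigenvalues λ = -4, -1 with eigenvectors (1,-4), (1,-1).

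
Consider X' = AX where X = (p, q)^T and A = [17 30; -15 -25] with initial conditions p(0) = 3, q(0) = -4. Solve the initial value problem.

p(t) = -19e^(-4t)sin(3t) + 3e^(-4t)cos(3t), q(t) = 13e^(-4t)sin(3t) - 4e^(-4t)cos(3t)

Coefficient matrix A = [[17, 30], [-15, -25]].
Characteristic polynomial det(A - λI) = λ^2 + 8λ + 25 = 0.
Eigenvalues λ = -4 ± 3i (complex conjugate pair).
For λ=-4+3i: an eigenvector is (-3,2) - i(-1,1) = (-3 + i, 2 - i).
A real fundamental pair from Re and Im of e^((-4+3i)t)v: X_1 = e^(-4t)(cos(3t)·(-3,2) + sin(3t)·(-1,1)), X_2 = e^(-4t)(sin(3t)·(-3,2) - cos(3t)·(-1,1)).
General solution: c_1X_1 + c_2X_2.
Applying p(0)=3, q(0)=-4 gives c_1=1, c_2=6.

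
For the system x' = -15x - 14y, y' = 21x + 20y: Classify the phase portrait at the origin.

A = [[-15,-14],[21,20]]; det(A-λI) = λ^2 - 5λ - 6.
λ = 6, -1: opposite signs.

saddle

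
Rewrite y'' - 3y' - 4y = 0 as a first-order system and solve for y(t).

y(t) = K_1e^(4t) + K_2e^(-t)

Let x_1 = y, x_2 = y'. Then x_1' = x_2 and x_2' = 4x_1 + 3x_2.
A = [[0,1],[4,3]]; det(A-λI) = λ^2 - 3λ - 4.
Eigenvalues λ = 4, -1 with eigenvectors (1,4), (1,-1).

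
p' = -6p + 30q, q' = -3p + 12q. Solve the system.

p(t) = -3C_1e^(3t)sin(3t) + C_1e^(3t)cos(3t) + C_2e^(3t)sin(3t) + 3C_2e^(3t)cos(3t), q(t) = -C_1e^(3t)sin(3t) + C_2e^(3t)cos(3t)

Coefficient matrix A = [[-6, 30], [-3, 12]].
Characteristic polynomial det(A - λI) = λ^2 - 6λ + 18 = 0.
Eigenvalues λ = 3 ± 3i (complex conjugate pair).
For λ=3+3i: an eigenvector is (1,0) - i(-3,-1) = (1 + 3i, 0 + i).
A real fundamental pair from Re and Im of e^((3+3i)t)v: X_1 = e^(3t)(cos(3t)·(1,0) + sin(3t)·(-3,-1)), X_2 = e^(3t)(sin(3t)·(1,0) - cos(3t)·(-3,-1)).
General solution: C_1X_1 + C_2X_2.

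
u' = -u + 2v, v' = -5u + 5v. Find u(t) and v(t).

u(t) = -C_1e^(2t)sin(t) - C_1e^(2t)cos(t) - C_2e^(2t)sin(t) + C_2e^(2t)cos(t), v(t) = -C_1e^(2t)sin(t) - 2C_1e^(2t)cos(t) - 2C_2e^(2t)sin(t) + C_2e^(2t)cos(t)

Coefficient matrix A = [[-1, 2], [-5, 5]].
Characteristic polynomial det(A - λI) = λ^2 - 4λ + 5 = 0.
Eigenvalues λ = 2 ± i (complex conjugate pair).
For λ=2+i: an eigenvector is (-1,-2) - i(-1,-1) = (-1 + i, -2 + i).
A real fundamental pair from Re and Im of e^((2+i)t)v: X_1 = e^(2t)(cos(t)·(-1,-2) + sin(t)·(-1,-1)), X_2 = e^(2t)(sin(t)·(-1,-2) - cos(t)·(-1,-1)).
General solution: C_1X_1 + C_2X_2.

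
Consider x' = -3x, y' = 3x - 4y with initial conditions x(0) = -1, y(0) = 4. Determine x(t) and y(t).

Coefficient matrix A = [[-3, 0], [3, -4]].
Characteristic polynomial det(A - λI) = λ^2 + 7λ + 12 = 0.
Eigenvalues λ = -3, -4.
For λ=-3: (A-λI) row 2 is [3, -1], so an eigenvector is (-1, -3).
For λ=-4: (A-λI) row 1 is [1, 0], so an eigenvector is (0, -1).
General solution: c_1e^(-3t)(-1,-3) + c_2e^(-4t)(0,-1).
Applying x(0)=-1, y(0)=4 gives c_1=1, c_2=-7.

x(t) = -e^(-3t), y(t) = -3e^(-3t) + 7e^(-4t)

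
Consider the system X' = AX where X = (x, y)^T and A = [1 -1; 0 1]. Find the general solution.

Coefficient matrix A = [[1, -1], [0, 1]].
Characteristic polynomial det(A - λI) = λ^2 - 2λ + 1 = 0.
Single eigenvalue λ = 1 with algebraic multiplicity 2.
Eigenvector v = (-1,0); generalized eigenvector w with (A-λI)w=v is (1,1).
General solution: e^(t)[c_1·v + c_2·(t·v + w)].

x(t) = -c_1e^(t) - c_2te^(t) + c_2e^(t), y(t) = c_2e^(t)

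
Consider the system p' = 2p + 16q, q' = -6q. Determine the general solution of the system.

Coefficient matrix A = [[2, 16], [0, -6]].
Characteristic polynomial det(A - λI) = λ^2 + 4λ - 12 = 0.
Eigenvalues λ = 2, -6.
For λ=2: (A-λI) row 1 is [0, 16], so an eigenvector is (-1, 0).
For λ=-6: (A-λI) row 1 is [8, 16], so an eigenvector is (-2, 1).
General solution: c_1e^(2t)(-1,0) + c_2e^(-6t)(-2,1).

p(t) = -c_1e^(2t) - 2c_2e^(-6t), q(t) = c_2e^(-6t)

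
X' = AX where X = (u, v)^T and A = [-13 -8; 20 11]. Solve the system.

Coefficient matrix A = [[-13, -8], [20, 11]].
Characteristic polynomial det(A - λI) = λ^2 + 2λ + 17 = 0.
Eigenvalues λ = -1 ± 4i (complex conjugate pair).
For λ=-1+4i: an eigenvector is (-1,2) - i(-1,1) = (-1 + i, 2 - i).
A real fundamental pair from Re and Im of e^((-1+4i)t)v: X_1 = e^(-t)(cos(4t)·(-1,2) + sin(4t)·(-1,1)), X_2 = e^(-t)(sin(4t)·(-1,2) - cos(4t)·(-1,1)).
General solution: K_1X_1 + K_2X_2.

u(t) = -K_1e^(-t)sin(4t) - K_1e^(-t)cos(4t) - K_2e^(-t)sin(4t) + K_2e^(-t)cos(4t), v(t) = K_1e^(-t)sin(4t) + 2K_1e^(-t)cos(4t) + 2K_2e^(-t)sin(4t) - K_2e^(-t)cos(4t)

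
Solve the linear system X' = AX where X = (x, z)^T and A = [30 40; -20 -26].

x(t) = 3K_1e^(2t)sin(4t) - K_1e^(2t)cos(4t) - K_2e^(2t)sin(4t) - 3K_2e^(2t)cos(4t), z(t) = -2K_1e^(2t)sin(4t) + K_1e^(2t)cos(4t) + K_2e^(2t)sin(4t) + 2K_2e^(2t)cos(4t)

Coefficient matrix A = [[30, 40], [-20, -26]].
Characteristic polynomial det(A - λI) = λ^2 - 4λ + 20 = 0.
Eigenvalues λ = 2 ± 4i (complex conjugate pair).
For λ=2+4i: an eigenvector is (-1,1) - i(3,-2) = (-1 - 3i, 1 + 2i).
A real fundamental pair from Re and Im of e^((2+4i)t)v: X_1 = e^(2t)(cos(4t)·(-1,1) + sin(4t)·(3,-2)), X_2 = e^(2t)(sin(4t)·(-1,1) - cos(4t)·(3,-2)).
General solution: K_1X_1 + K_2X_2.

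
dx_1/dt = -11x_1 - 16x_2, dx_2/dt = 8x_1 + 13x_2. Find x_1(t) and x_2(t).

Coefficient matrix A = [[-11, -16], [8, 13]].
Characteristic polynomial det(A - λI) = λ^2 - 2λ - 15 = 0.
Eigenvalues λ = -3, 5.
For λ=-3: (A-λI) row 1 is [-8, -16], so an eigenvector is (2, -1).
For λ=5: (A-λI) row 1 is [-16, -16], so an eigenvector is (-1, 1).
General solution: c_1e^(-3t)(2,-1) + c_2e^(5t)(-1,1).

x_1(t) = 2c_1e^(-3t) - c_2e^(5t), x_2(t) = -c_1e^(-3t) + c_2e^(5t)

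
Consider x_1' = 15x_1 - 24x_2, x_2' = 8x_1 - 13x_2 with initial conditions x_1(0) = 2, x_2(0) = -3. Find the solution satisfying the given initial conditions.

x_1(t) = 26e^(3t) - 24e^(-t), x_2(t) = 13e^(3t) - 16e^(-t)

Coefficient matrix A = [[15, -24], [8, -13]].
Characteristic polynomial det(A - λI) = λ^2 - 2λ - 3 = 0.
Eigenvalues λ = 3, -1.
For λ=3: (A-λI) row 1 is [12, -24], so an eigenvector is (2, 1).
For λ=-1: (A-λI) row 1 is [16, -24], so an eigenvector is (3, 2).
General solution: K_1e^(3t)(2,1) + K_2e^(-t)(3,2).
Applying x_1(0)=2, x_2(0)=-3 gives K_1=13, K_2=-8.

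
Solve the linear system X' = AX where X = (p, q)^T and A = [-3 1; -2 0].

Coefficient matrix A = [[-3, 1], [-2, 0]].
Characteristic polynomial det(A - λI) = λ^2 + 3λ + 2 = 0.
Eigenvalues λ = -1, -2.
For λ=-1: (A-λI) row 1 is [-2, 1], so an eigenvector is (-1, -2).
For λ=-2: (A-λI) row 1 is [-1, 1], so an eigenvector is (1, 1).
General solution: C_1e^(-t)(-1,-2) + C_2e^(-2t)(1,1).

p(t) = -C_1e^(-t) + C_2e^(-2t), q(t) = -2C_1e^(-t) + C_2e^(-2t)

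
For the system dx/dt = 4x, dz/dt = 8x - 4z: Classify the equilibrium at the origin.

saddle

A = [[4,0],[8,-4]]; det(A-λI) = λ^2 - 16.
λ = -4, 4: opposite signs.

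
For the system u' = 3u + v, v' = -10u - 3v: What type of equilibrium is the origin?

A = [[3,1],[-10,-3]]; det(A-λI) = λ^2 + 1.
λ = 0 ± i: zero real part.

center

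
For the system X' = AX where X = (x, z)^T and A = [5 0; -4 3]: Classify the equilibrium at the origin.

A = [[5,0],[-4,3]]; det(A-λI) = λ^2 - 8λ + 15.
λ = 3, 5: both positive.

unstable node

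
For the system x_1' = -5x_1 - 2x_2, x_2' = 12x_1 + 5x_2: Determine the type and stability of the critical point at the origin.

saddle

A = [[-5,-2],[12,5]]; det(A-λI) = λ^2 - 1.
λ = 1, -1: opposite signs.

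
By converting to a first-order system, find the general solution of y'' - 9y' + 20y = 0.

y(t) = K_1e^(5t) + K_2e^(4t)

Let x_1 = y, x_2 = y'. Then x_1' = x_2 and x_2' = -20x_1 + 9x_2.
A = [[0,1],[-20,9]]; det(A-λI) = λ^2 - 9λ + 20.
Eigenvalues λ = 5, 4 with eigenvectors (1,5), (1,4).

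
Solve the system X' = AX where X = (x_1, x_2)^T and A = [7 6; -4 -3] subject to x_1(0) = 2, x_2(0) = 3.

Coefficient matrix A = [[7, 6], [-4, -3]].
Characteristic polynomial det(A - λI) = λ^2 - 4λ + 3 = 0.
Eigenvalues λ = 1, 3.
For λ=1: (A-λI) row 1 is [6, 6], so an eigenvector is (1, -1).
For λ=3: (A-λI) row 1 is [4, 6], so an eigenvector is (3, -2).
General solution: K_1e^(t)(1,-1) + K_2e^(3t)(3,-2).
Applying x_1(0)=2, x_2(0)=3 gives K_1=-13, K_2=5.

x_1(t) = 15e^(3t) - 13e^(t), x_2(t) = -10e^(3t) + 13e^(t)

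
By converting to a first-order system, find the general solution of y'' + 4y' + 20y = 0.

Let x_1 = y, x_2 = y'. Then x_1' = x_2 and x_2' = -20x_1 - 4x_2.
A = [[0,1],[-20,-4]]; det(A-λI) = λ^2 + 4λ + 20.
Eigenvalues λ = -2 ± 4i.

y(t) = C_1e^(-2t)cos(4t) + C_2e^(-2t)sin(4t)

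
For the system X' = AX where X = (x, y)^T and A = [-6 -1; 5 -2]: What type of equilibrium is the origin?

stable spiral

A = [[-6,-1],[5,-2]]; det(A-λI) = λ^2 + 8λ + 17.
λ = -4 ± i: negative real part.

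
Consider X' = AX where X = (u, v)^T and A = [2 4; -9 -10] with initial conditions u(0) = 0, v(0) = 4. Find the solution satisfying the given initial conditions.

Coefficient matrix A = [[2, 4], [-9, -10]].
Characteristic polynomial det(A - λI) = λ^2 + 8λ + 16 = 0.
Single eigenvalue λ = -4 with algebraic multiplicity 2.
Eigenvector v = (-2,3); generalized eigenvector w with (A-λI)w=v is (1,-2).
General solution: e^(-4t)[C_1·v + C_2·(t·v + w)].
Applying u(0)=0, v(0)=4 gives C_1=-4, C_2=-8.

u(t) = 16te^(-4t), v(t) = -24te^(-4t) + 4e^(-4t)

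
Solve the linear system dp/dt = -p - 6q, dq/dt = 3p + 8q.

p(t) = -c_1e^(5t) - 2c_2e^(2t), q(t) = c_1e^(5t) + c_2e^(2t)

Coefficient matrix A = [[-1, -6], [3, 8]].
Characteristic polynomial det(A - λI) = λ^2 - 7λ + 10 = 0.
Eigenvalues λ = 5, 2.
For λ=5: (A-λI) row 1 is [-6, -6], so an eigenvector is (-1, 1).
For λ=2: (A-λI) row 1 is [-3, -6], so an eigenvector is (-2, 1).
General solution: c_1e^(5t)(-1,1) + c_2e^(2t)(-2,1).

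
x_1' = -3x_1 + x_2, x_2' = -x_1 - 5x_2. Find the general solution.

x_1(t) = -c_1e^(-4t) - c_2te^(-4t) - c_2e^(-4t), x_2(t) = c_1e^(-4t) + c_2te^(-4t)

Coefficient matrix A = [[-3, 1], [-1, -5]].
Characteristic polynomial det(A - λI) = λ^2 + 8λ + 16 = 0.
Single eigenvalue λ = -4 with algebraic multiplicity 2.
Eigenvector v = (-1,1); generalized eigenvector w with (A-λI)w=v is (-1,0).
General solution: e^(-4t)[c_1·v + c_2·(t·v + w)].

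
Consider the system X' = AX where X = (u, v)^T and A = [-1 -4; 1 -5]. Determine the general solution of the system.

Coefficient matrix A = [[-1, -4], [1, -5]].
Characteristic polynomial det(A - λI) = λ^2 + 6λ + 9 = 0.
Single eigenvalue λ = -3 with algebraic multiplicity 2.
Eigenvector v = (-2,-1); generalized eigenvector w with (A-λI)w=v is (-3,-1).
General solution: e^(-3t)[c_1·v + c_2·(t·v + w)].

u(t) = -2c_1e^(-3t) - 2c_2te^(-3t) - 3c_2e^(-3t), v(t) = -c_1e^(-3t) - c_2te^(-3t) - c_2e^(-3t)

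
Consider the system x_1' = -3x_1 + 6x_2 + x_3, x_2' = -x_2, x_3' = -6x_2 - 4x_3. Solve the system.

Coefficient matrix A = [[-3, 6, 1], [0, -1, 0], [0, -6, -4]].
det(A - λI) = 0 gives eigenvalues λ = -4, -1, -3.
For λ=-4: eigenvector (1,0,-1).
For λ=-1: eigenvector (2,1,-2).
For λ=-3: eigenvector (1,0,0).
General solution: C_1e^(-4t)(1,0,-1) + C_2e^(-t)(2,1,-2) + C_3e^(-3t)(1,0,0).

x_1(t) = C_1e^(-4t) + 2C_2e^(-t) + C_3e^(-3t), x_2(t) = C_2e^(-t), x_3(t) = -C_1e^(-4t) - 2C_2e^(-t)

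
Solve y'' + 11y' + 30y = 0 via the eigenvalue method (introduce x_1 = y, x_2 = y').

Let x_1 = y, x_2 = y'. Then x_1' = x_2 and x_2' = -30x_1 - 11x_2.
A = [[0,1],[-30,-11]]; det(A-λI) = λ^2 + 11λ + 30.
Eigenvalues λ = -6, -5 with eigenvectors (1,-6), (1,-5).

y(t) = c_1e^(-6t) + c_2e^(-5t)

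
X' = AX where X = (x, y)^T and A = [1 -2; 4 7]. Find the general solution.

x(t) = c_1e^(3t) + c_2e^(5t), y(t) = -c_1e^(3t) - 2c_2e^(5t)

Coefficient matrix A = [[1, -2], [4, 7]].
Characteristic polynomial det(A - λI) = λ^2 - 8λ + 15 = 0.
Eigenvalues λ = 3, 5.
For λ=3: (A-λI) row 1 is [-2, -2], so an eigenvector is (1, -1).
For λ=5: (A-λI) row 1 is [-4, -2], so an eigenvector is (1, -2).
General solution: c_1e^(3t)(1,-1) + c_2e^(5t)(1,-2).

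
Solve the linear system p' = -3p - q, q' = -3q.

p(t) = K_1e^(-3t) + K_2te^(-3t) - 2K_2e^(-3t), q(t) = -K_2e^(-3t)

Coefficient matrix A = [[-3, -1], [0, -3]].
Characteristic polynomial det(A - λI) = λ^2 + 6λ + 9 = 0.
Single eigenvalue λ = -3 with algebraic multiplicity 2.
Eigenvector v = (1,0); generalized eigenvector w with (A-λI)w=v is (-2,-1).
General solution: e^(-3t)[K_1·v + K_2·(t·v + w)].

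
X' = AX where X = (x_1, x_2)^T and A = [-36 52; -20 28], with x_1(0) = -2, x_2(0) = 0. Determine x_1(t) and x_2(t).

x_1(t) = 16e^(-4t)sin(4t) - 2e^(-4t)cos(4t), x_2(t) = 10e^(-4t)sin(4t)

Coefficient matrix A = [[-36, 52], [-20, 28]].
Characteristic polynomial det(A - λI) = λ^2 + 8λ + 32 = 0.
Eigenvalues λ = -4 ± 4i (complex conjugate pair).
For λ=-4+4i: an eigenvector is (3,2) - i(2,1) = (3 - 2i, 2 - i).
A real fundamental pair from Re and Im of e^((-4+4i)t)v: X_1 = e^(-4t)(cos(4t)·(3,2) + sin(4t)·(2,1)), X_2 = e^(-4t)(sin(4t)·(3,2) - cos(4t)·(2,1)).
General solution: C_1X_1 + C_2X_2.
Applying x_1(0)=-2, x_2(0)=0 gives C_1=2, C_2=4.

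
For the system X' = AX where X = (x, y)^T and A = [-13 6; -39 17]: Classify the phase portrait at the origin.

A = [[-13,6],[-39,17]]; det(A-λI) = λ^2 - 4λ + 13.
λ = 2 ± 3i: positive real part.

unstable spiral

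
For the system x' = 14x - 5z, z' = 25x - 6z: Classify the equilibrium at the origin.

A = [[14,-5],[25,-6]]; det(A-λI) = λ^2 - 8λ + 41.
λ = 4 ± 5i: positive real part.

unstable spiral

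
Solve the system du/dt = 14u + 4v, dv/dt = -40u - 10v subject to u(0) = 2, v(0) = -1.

u(t) = 5e^(2t)sin(4t) + 2e^(2t)cos(4t), v(t) = -17e^(2t)sin(4t) - e^(2t)cos(4t)

Coefficient matrix A = [[14, 4], [-40, -10]].
Characteristic polynomial det(A - λI) = λ^2 - 4λ + 20 = 0.
Eigenvalues λ = 2 ± 4i (complex conjugate pair).
For λ=2+4i: an eigenvector is (1,-3) - i(0,-1) = (1, -3 + i).
A real fundamental pair from Re and Im of e^((2+4i)t)v: X_1 = e^(2t)(cos(4t)·(1,-3) + sin(4t)·(0,-1)), X_2 = e^(2t)(sin(4t)·(1,-3) - cos(4t)·(0,-1)).
General solution: K_1X_1 + K_2X_2.
Applying u(0)=2, v(0)=-1 gives K_1=2, K_2=5.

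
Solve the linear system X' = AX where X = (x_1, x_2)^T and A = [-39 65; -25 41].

Coefficient matrix A = [[-39, 65], [-25, 41]].
Characteristic polynomial det(A - λI) = λ^2 - 2λ + 26 = 0.
Eigenvalues λ = 1 ± 5i (complex conjugate pair).
For λ=1+5i: an eigenvector is (-2,-1) - i(3,2) = (-2 - 3i, -1 - 2i).
A real fundamental pair from Re and Im of e^((1+5i)t)v: X_1 = e^(t)(cos(5t)·(-2,-1) + sin(5t)·(3,2)), X_2 = e^(t)(sin(5t)·(-2,-1) - cos(5t)·(3,2)).
General solution: c_1X_1 + c_2X_2.

x_1(t) = 3c_1e^(t)sin(5t) - 2c_1e^(t)cos(5t) - 2c_2e^(t)sin(5t) - 3c_2e^(t)cos(5t), x_2(t) = 2c_1e^(t)sin(5t) - c_1e^(t)cos(5t) - c_2e^(t)sin(5t) - 2c_2e^(t)cos(5t)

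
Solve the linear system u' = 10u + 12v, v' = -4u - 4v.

u(t) = 2c_1e^(4t) - 3c_2e^(2t), v(t) = -c_1e^(4t) + 2c_2e^(2t)

Coefficient matrix A = [[10, 12], [-4, -4]].
Characteristic polynomial det(A - λI) = λ^2 - 6λ + 8 = 0.
Eigenvalues λ = 4, 2.
For λ=4: (A-λI) row 1 is [6, 12], so an eigenvector is (2, -1).
For λ=2: (A-λI) row 1 is [8, 12], so an eigenvector is (-3, 2).
General solution: c_1e^(4t)(2,-1) + c_2e^(2t)(-3,2).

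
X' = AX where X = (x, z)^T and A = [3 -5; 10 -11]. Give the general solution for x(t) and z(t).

Coefficient matrix A = [[3, -5], [10, -11]].
Characteristic polynomial det(A - λI) = λ^2 + 8λ + 17 = 0.
Eigenvalues λ = -4 ± i (complex conjugate pair).
For λ=-4+i: an eigenvector is (1,1) - i(2,3) = (1 - 2i, 1 - 3i).
A real fundamental pair from Re and Im of e^((-4+i)t)v: X_1 = e^(-4t)(cos(t)·(1,1) + sin(t)·(2,3)), X_2 = e^(-4t)(sin(t)·(1,1) - cos(t)·(2,3)).
General solution: K_1X_1 + K_2X_2.

x(t) = 2K_1e^(-4t)sin(t) + K_1e^(-4t)cos(t) + K_2e^(-4t)sin(t) - 2K_2e^(-4t)cos(t), z(t) = 3K_1e^(-4t)sin(t) + K_1e^(-4t)cos(t) + K_2e^(-4t)sin(t) - 3K_2e^(-4t)cos(t)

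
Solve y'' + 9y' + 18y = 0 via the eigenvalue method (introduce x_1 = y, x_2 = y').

Let x_1 = y, x_2 = y'. Then x_1' = x_2 and x_2' = -18x_1 - 9x_2.
A = [[0,1],[-18,-9]]; det(A-λI) = λ^2 + 9λ + 18.
Eigenvalues λ = -6, -3 with eigenvectors (1,-6), (1,-3).

y(t) = K_1e^(-6t) + K_2e^(-3t)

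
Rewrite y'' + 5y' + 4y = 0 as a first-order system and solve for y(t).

y(t) = C_1e^(-4t) + C_2e^(-t)

Let x_1 = y, x_2 = y'. Then x_1' = x_2 and x_2' = -4x_1 - 5x_2.
A = [[0,1],[-4,-5]]; det(A-λI) = λ^2 + 5λ + 4.
Eigenvalues λ = -4, -1 with eigenvectors (1,-4), (1,-1).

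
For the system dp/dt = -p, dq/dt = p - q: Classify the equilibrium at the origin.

stable improper node

A = [[-1,0],[1,-1]]; det(A-λI) = λ^2 + 2λ + 1.
repeated λ = -1 with a single eigenvector.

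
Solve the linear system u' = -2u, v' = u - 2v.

Coefficient matrix A = [[-2, 0], [1, -2]].
Characteristic polynomial det(A - λI) = λ^2 + 4λ + 4 = 0.
Single eigenvalue λ = -2 with algebraic multiplicity 2.
Eigenvector v = (0,1); generalized eigenvector w with (A-λI)w=v is (1,3).
General solution: e^(-2t)[K_1·v + K_2·(t·v + w)].

u(t) = K_2e^(-2t), v(t) = K_1e^(-2t) + K_2te^(-2t) + 3K_2e^(-2t)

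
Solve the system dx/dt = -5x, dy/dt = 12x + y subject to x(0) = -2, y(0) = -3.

x(t) = -2e^(-5t), y(t) = -7e^(t) + 4e^(-5t)

Coefficient matrix A = [[-5, 0], [12, 1]].
Characteristic polynomial det(A - λI) = λ^2 + 4λ - 5 = 0.
Eigenvalues λ = -5, 1.
For λ=-5: (A-λI) row 2 is [12, 6], so an eigenvector is (-1, 2).
For λ=1: (A-λI) row 1 is [-6, 0], so an eigenvector is (0, 1).
General solution: C_1e^(-5t)(-1,2) + C_2e^(t)(0,1).
Applying x(0)=-2, y(0)=-3 gives C_1=2, C_2=-7.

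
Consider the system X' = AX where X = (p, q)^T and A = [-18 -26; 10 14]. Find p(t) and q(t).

Coefficient matrix A = [[-18, -26], [10, 14]].
Characteristic polynomial det(A - λI) = λ^2 + 4λ + 8 = 0.
Eigenvalues λ = -2 ± 2i (complex conjugate pair).
For λ=-2+2i: an eigenvector is (2,-1) - i(-3,2) = (2 + 3i, -1 - 2i).
A real fundamental pair from Re and Im of e^((-2+2i)t)v: X_1 = e^(-2t)(cos(2t)·(2,-1) + sin(2t)·(-3,2)), X_2 = e^(-2t)(sin(2t)·(2,-1) - cos(2t)·(-3,2)).
General solution: c_1X_1 + c_2X_2.

p(t) = -3c_1e^(-2t)sin(2t) + 2c_1e^(-2t)cos(2t) + 2c_2e^(-2t)sin(2t) + 3c_2e^(-2t)cos(2t), q(t) = 2c_1e^(-2t)sin(2t) - c_1e^(-2t)cos(2t) - c_2e^(-2t)sin(2t) - 2c_2e^(-2t)cos(2t)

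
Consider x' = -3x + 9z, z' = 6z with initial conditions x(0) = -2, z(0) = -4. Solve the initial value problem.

x(t) = -4e^(6t) + 2e^(-3t), z(t) = -4e^(6t)

Coefficient matrix A = [[-3, 9], [0, 6]].
Characteristic polynomial det(A - λI) = λ^2 - 3λ - 18 = 0.
Eigenvalues λ = 6, -3.
For λ=6: (A-λI) row 1 is [-9, 9], so an eigenvector is (-1, -1).
For λ=-3: (A-λI) row 1 is [0, 9], so an eigenvector is (1, 0).
General solution: K_1e^(6t)(-1,-1) + K_2e^(-3t)(1,0).
Applying x(0)=-2, z(0)=-4 gives K_1=4, K_2=2.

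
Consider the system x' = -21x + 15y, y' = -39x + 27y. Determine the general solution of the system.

x(t) = 2C_1e^(3t)sin(3t) + C_1e^(3t)cos(3t) + C_2e^(3t)sin(3t) - 2C_2e^(3t)cos(3t), y(t) = 3C_1e^(3t)sin(3t) + 2C_1e^(3t)cos(3t) + 2C_2e^(3t)sin(3t) - 3C_2e^(3t)cos(3t)

Coefficient matrix A = [[-21, 15], [-39, 27]].
Characteristic polynomial det(A - λI) = λ^2 - 6λ + 18 = 0.
Eigenvalues λ = 3 ± 3i (complex conjugate pair).
For λ=3+3i: an eigenvector is (1,2) - i(2,3) = (1 - 2i, 2 - 3i).
A real fundamental pair from Re and Im of e^((3+3i)t)v: X_1 = e^(3t)(cos(3t)·(1,2) + sin(3t)·(2,3)), X_2 = e^(3t)(sin(3t)·(1,2) - cos(3t)·(2,3)).
General solution: C_1X_1 + C_2X_2.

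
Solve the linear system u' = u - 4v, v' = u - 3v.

Coefficient matrix A = [[1, -4], [1, -3]].
Characteristic polynomial det(A - λI) = λ^2 + 2λ + 1 = 0.
Single eigenvalue λ = -1 with algebraic multiplicity 2.
Eigenvector v = (-2,-1); generalized eigenvector w with (A-λI)w=v is (-3,-1).
General solution: e^(-t)[c_1·v + c_2·(t·v + w)].

u(t) = -2c_1e^(-t) - 2c_2te^(-t) - 3c_2e^(-t), v(t) = -c_1e^(-t) - c_2te^(-t) - c_2e^(-t)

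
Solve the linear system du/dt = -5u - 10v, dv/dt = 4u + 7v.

Coefficient matrix A = [[-5, -10], [4, 7]].
Characteristic polynomial det(A - λI) = λ^2 - 2λ + 5 = 0.
Eigenvalues λ = 1 ± 2i (complex conjugate pair).
For λ=1+2i: an eigenvector is (1,-1) - i(2,-1) = (1 - 2i, -1 + i).
A real fundamental pair from Re and Im of e^((1+2i)t)v: X_1 = e^(t)(cos(2t)·(1,-1) + sin(2t)·(2,-1)), X_2 = e^(t)(sin(2t)·(1,-1) - cos(2t)·(2,-1)).
General solution: c_1X_1 + c_2X_2.

u(t) = 2c_1e^(t)sin(2t) + c_1e^(t)cos(2t) + c_2e^(t)sin(2t) - 2c_2e^(t)cos(2t), v(t) = -c_1e^(t)sin(2t) - c_1e^(t)cos(2t) - c_2e^(t)sin(2t) + c_2e^(t)cos(2t)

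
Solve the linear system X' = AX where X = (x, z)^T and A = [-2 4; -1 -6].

Coefficient matrix A = [[-2, 4], [-1, -6]].
Characteristic polynomial det(A - λI) = λ^2 + 8λ + 16 = 0.
Single eigenvalue λ = -4 with algebraic multiplicity 2.
Eigenvector v = (-2,1); generalized eigenvector w with (A-λI)w=v is (1,-1).
General solution: e^(-4t)[C_1·v + C_2·(t·v + w)].

x(t) = -2C_1e^(-4t) - 2C_2te^(-4t) + C_2e^(-4t), z(t) = C_1e^(-4t) + C_2te^(-4t) - C_2e^(-4t)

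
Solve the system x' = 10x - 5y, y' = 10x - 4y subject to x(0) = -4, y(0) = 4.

Coefficient matrix A = [[10, -5], [10, -4]].
Characteristic polynomial det(A - λI) = λ^2 - 6λ + 10 = 0.
Eigenvalues λ = 3 ± i (complex conjugate pair).
For λ=3+i: an eigenvector is (1,1) - i(2,3) = (1 - 2i, 1 - 3i).
A real fundamental pair from Re and Im of e^((3+i)t)v: X_1 = e^(3t)(cos(t)·(1,1) + sin(t)·(2,3)), X_2 = e^(3t)(sin(t)·(1,1) - cos(t)·(2,3)).
General solution: c_1X_1 + c_2X_2.
Applying x(0)=-4, y(0)=4 gives c_1=-20, c_2=-8.

x(t) = -48e^(3t)sin(t) - 4e^(3t)cos(t), y(t) = -68e^(3t)sin(t) + 4e^(3t)cos(t)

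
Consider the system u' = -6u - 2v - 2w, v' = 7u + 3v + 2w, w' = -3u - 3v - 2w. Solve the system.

u(t) = -K_1e^(-2t) - K_2e^(-4t), v(t) = K_1e^(-2t) + K_2e^(-4t) + K_3e^(t), w(t) = K_1e^(-2t) - K_3e^(t)

Coefficient matrix A = [[-6, -2, -2], [7, 3, 2], [-3, -3, -2]].
det(A - λI) = 0 gives eigenvalues λ = -2, -4, 1.
For λ=-2: eigenvector (-1,1,1).
For λ=-4: eigenvector (-1,1,0).
For λ=1: eigenvector (0,1,-1).
General solution: K_1e^(-2t)(-1,1,1) + K_2e^(-4t)(-1,1,0) + K_3e^(t)(0,1,-1).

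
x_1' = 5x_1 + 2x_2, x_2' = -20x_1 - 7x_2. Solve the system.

Coefficient matrix A = [[5, 2], [-20, -7]].
Characteristic polynomial det(A - λI) = λ^2 + 2λ + 5 = 0.
Eigenvalues λ = -1 ± 2i (complex conjugate pair).
For λ=-1+2i: an eigenvector is (0,-1) - i(-1,3) = (0 + i, -1 - 3i).
A real fundamental pair from Re and Im of e^((-1+2i)t)v: X_1 = e^(-t)(cos(2t)·(0,-1) + sin(2t)·(-1,3)), X_2 = e^(-t)(sin(2t)·(0,-1) - cos(2t)·(-1,3)).
General solution: C_1X_1 + C_2X_2.

x_1(t) = -C_1e^(-t)sin(2t) + C_2e^(-t)cos(2t), x_2(t) = 3C_1e^(-t)sin(2t) - C_1e^(-t)cos(2t) - C_2e^(-t)sin(2t) - 3C_2e^(-t)cos(2t)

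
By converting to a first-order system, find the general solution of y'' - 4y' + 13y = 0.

Let x_1 = y, x_2 = y'. Then x_1' = x_2 and x_2' = -13x_1 + 4x_2.
A = [[0,1],[-13,4]]; det(A-λI) = λ^2 - 4λ + 13.
Eigenvalues λ = 2 ± 3i.

y(t) = K_1e^(2t)cos(3t) + K_2e^(2t)sin(3t)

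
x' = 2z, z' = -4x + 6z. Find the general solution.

x(t) = K_1e^(2t) + K_2e^(4t), z(t) = K_1e^(2t) + 2K_2e^(4t)

Coefficient matrix A = [[0, 2], [-4, 6]].
Characteristic polynomial det(A - λI) = λ^2 - 6λ + 8 = 0.
Eigenvalues λ = 2, 4.
For λ=2: (A-λI) row 1 is [-2, 2], so an eigenvector is (1, 1).
For λ=4: (A-λI) row 1 is [-4, 2], so an eigenvector is (1, 2).
General solution: K_1e^(2t)(1,1) + K_2e^(4t)(1,2).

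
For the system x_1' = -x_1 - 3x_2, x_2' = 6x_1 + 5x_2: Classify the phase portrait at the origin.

unstable spiral

A = [[-1,-3],[6,5]]; det(A-λI) = λ^2 - 4λ + 13.
λ = 2 ± 3i: positive real part.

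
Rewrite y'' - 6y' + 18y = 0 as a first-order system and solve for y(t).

Let x_1 = y, x_2 = y'. Then x_1' = x_2 and x_2' = -18x_1 + 6x_2.
A = [[0,1],[-18,6]]; det(A-λI) = λ^2 - 6λ + 18.
Eigenvalues λ = 3 ± 3i.

y(t) = C_1e^(3t)cos(3t) + C_2e^(3t)sin(3t)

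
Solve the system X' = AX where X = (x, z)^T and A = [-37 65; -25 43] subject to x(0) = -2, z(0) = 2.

x(t) = 42e^(3t)sin(5t) - 2e^(3t)cos(5t), z(t) = 26e^(3t)sin(5t) + 2e^(3t)cos(5t)

Coefficient matrix A = [[-37, 65], [-25, 43]].
Characteristic polynomial det(A - λI) = λ^2 - 6λ + 34 = 0.
Eigenvalues λ = 3 ± 5i (complex conjugate pair).
For λ=3+5i: an eigenvector is (-3,-2) - i(-2,-1) = (-3 + 2i, -2 + i).
A real fundamental pair from Re and Im of e^((3+5i)t)v: X_1 = e^(3t)(cos(5t)·(-3,-2) + sin(5t)·(-2,-1)), X_2 = e^(3t)(sin(5t)·(-3,-2) - cos(5t)·(-2,-1)).
General solution: C_1X_1 + C_2X_2.
Applying x(0)=-2, z(0)=2 gives C_1=-6, C_2=-10.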